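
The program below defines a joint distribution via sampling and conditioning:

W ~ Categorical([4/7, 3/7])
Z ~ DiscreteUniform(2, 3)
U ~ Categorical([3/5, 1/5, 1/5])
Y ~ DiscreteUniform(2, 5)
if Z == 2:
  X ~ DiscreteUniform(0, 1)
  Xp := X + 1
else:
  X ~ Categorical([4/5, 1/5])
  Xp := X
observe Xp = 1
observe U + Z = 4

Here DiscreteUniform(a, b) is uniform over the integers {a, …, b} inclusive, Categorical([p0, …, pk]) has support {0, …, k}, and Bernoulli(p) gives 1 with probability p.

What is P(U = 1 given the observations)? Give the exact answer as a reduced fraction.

P(U = 1 | obs) = 2/7

Enumerate traces; 16 have nonzero weight after conditioning:
  (W=0, Z=2, U=2, Y=2, X=0) weight 1/140
  (W=0, Z=2, U=2, Y=3, X=0) weight 1/140
  (W=0, Z=2, U=2, Y=4, X=0) weight 1/140
  (W=0, Z=2, U=2, Y=5, X=0) weight 1/140
  (W=0, Z=3, U=1, Y=2, X=1) weight 1/350
  (W=0, Z=3, U=1, Y=3, X=1) weight 1/350
  (W=0, Z=3, U=1, Y=4, X=1) weight 1/350
  (W=0, Z=3, U=1, Y=5, X=1) weight 1/350
  … 8 more
Group by U:
  weight(U=1) = 1/50
  weight(U=2) = 1/20
Total weight = 1/50 + 1/20 = 7/100
P(U=1 | obs) = 1/50 / 7/100 = 2/7
P(U=2 | obs) = 1/20 / 7/100 = 5/7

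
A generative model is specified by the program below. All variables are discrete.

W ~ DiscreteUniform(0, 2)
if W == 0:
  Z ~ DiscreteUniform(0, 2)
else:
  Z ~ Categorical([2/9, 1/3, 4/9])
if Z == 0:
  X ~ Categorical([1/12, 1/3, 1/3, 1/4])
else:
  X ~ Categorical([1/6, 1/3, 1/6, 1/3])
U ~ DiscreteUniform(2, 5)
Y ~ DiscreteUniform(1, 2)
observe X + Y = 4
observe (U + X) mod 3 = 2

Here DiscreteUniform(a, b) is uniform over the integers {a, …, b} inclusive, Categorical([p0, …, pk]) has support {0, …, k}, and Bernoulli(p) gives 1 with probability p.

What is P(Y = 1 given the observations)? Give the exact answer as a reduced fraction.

P(Y = 1 | obs) = 101/135

Enumerate traces; 27 have nonzero weight after conditioning:
  (W=0, Z=0, X=2, U=3, Y=2) weight 1/216
  (W=0, Z=0, X=3, U=2, Y=1) weight 1/288
  (W=0, Z=0, X=3, U=5, Y=1) weight 1/288
  (W=0, Z=1, X=2, U=3, Y=2) weight 1/432
  (W=0, Z=1, X=3, U=2, Y=1) weight 1/216
  (W=0, Z=1, X=3, U=5, Y=1) weight 1/216
  (W=0, Z=2, X=2, U=3, Y=2) weight 1/432
  (W=0, Z=2, X=3, U=2, Y=1) weight 1/216
  … 19 more
Group by Y:
  weight(Y=1) = 101/1296
  weight(Y=2) = 17/648
Total weight = 101/1296 + 17/648 = 5/48
P(Y=1 | obs) = 101/1296 / 5/48 = 101/135
P(Y=2 | obs) = 17/648 / 5/48 = 34/135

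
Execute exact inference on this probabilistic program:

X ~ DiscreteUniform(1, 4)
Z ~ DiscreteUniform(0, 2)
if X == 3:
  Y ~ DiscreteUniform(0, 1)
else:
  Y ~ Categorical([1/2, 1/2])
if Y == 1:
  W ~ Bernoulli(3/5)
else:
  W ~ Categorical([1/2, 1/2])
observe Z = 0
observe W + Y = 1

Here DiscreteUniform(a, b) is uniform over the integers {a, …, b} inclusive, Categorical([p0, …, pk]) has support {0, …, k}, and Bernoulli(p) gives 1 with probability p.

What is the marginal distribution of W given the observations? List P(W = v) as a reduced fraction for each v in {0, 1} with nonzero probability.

P(W=0) = 4/9, P(W=1) = 5/9

Enumerate traces; 8 have nonzero weight after conditioning:
  (X=1, Z=0, Y=0, W=1) weight 1/48
  (X=1, Z=0, Y=1, W=0) weight 1/60
  (X=2, Z=0, Y=0, W=1) weight 1/48
  (X=2, Z=0, Y=1, W=0) weight 1/60
  (X=3, Z=0, Y=0, W=1) weight 1/48
  (X=3, Z=0, Y=1, W=0) weight 1/60
  (X=4, Z=0, Y=0, W=1) weight 1/48
  (X=4, Z=0, Y=1, W=0) weight 1/60
Group by W:
  weight(W=0) = 1/15
  weight(W=1) = 1/12
Total weight = 1/15 + 1/12 = 3/20
P(W=0 | obs) = 1/15 / 3/20 = 4/9
P(W=1 | obs) = 1/12 / 3/20 = 5/9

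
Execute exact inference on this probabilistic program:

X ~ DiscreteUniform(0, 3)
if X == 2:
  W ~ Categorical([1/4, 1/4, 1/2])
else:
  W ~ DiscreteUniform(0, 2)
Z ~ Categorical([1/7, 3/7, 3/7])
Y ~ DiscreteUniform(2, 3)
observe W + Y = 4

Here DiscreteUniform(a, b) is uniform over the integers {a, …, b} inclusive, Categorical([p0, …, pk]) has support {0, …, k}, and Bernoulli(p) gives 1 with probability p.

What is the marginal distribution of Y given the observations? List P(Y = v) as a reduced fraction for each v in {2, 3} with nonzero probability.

P(Y=2) = 6/11, P(Y=3) = 5/11

Enumerate traces; 24 have nonzero weight after conditioning:
  (X=0, W=1, Z=0, Y=3) weight 1/168
  (X=0, W=1, Z=1, Y=3) weight 1/56
  (X=0, W=1, Z=2, Y=3) weight 1/56
  (X=0, W=2, Z=0, Y=2) weight 1/168
  (X=0, W=2, Z=1, Y=2) weight 1/56
  (X=0, W=2, Z=2, Y=2) weight 1/56
  (X=1, W=1, Z=0, Y=3) weight 1/168
  (X=1, W=1, Z=1, Y=3) weight 1/56
  … 16 more
Group by Y:
  weight(Y=2) = 3/16
  weight(Y=3) = 5/32
Total weight = 3/16 + 5/32 = 11/32
P(Y=2 | obs) = 3/16 / 11/32 = 6/11
P(Y=3 | obs) = 5/32 / 11/32 = 5/11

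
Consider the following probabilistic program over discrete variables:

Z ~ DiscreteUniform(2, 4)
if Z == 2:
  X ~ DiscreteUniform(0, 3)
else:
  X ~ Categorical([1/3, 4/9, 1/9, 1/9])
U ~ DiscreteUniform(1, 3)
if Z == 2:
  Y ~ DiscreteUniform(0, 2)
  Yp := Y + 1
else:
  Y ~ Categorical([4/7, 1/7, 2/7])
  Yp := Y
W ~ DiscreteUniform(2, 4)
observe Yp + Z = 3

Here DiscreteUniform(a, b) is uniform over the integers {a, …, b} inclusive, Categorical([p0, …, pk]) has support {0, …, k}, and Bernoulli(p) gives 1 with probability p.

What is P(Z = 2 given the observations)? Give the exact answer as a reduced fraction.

Enumerate traces; 72 have nonzero weight after conditioning:
  (Z=2, X=0, U=1, Y=0, W=2) weight 1/324
  (Z=2, X=0, U=1, Y=0, W=3) weight 1/324
  (Z=2, X=0, U=1, Y=0, W=4) weight 1/324
  (Z=2, X=0, U=2, Y=0, W=2) weight 1/324
  (Z=2, X=0, U=2, Y=0, W=3) weight 1/324
  (Z=2, X=0, U=2, Y=0, W=4) weight 1/324
  (Z=2, X=0, U=3, Y=0, W=2) weight 1/324
  (Z=2, X=0, U=3, Y=0, W=3) weight 1/324
  (Z=3, X=0, U=1, Y=0, W=2) weight 4/567
  … 63 more
Group by Z:
  weight(Z=2) = 1/9
  weight(Z=3) = 4/21
Total weight = 1/9 + 4/21 = 19/63
P(Z=2 | obs) = 1/9 / 19/63 = 7/19
P(Z=3 | obs) = 4/21 / 19/63 = 12/19

P(Z = 2 | obs) = 7/19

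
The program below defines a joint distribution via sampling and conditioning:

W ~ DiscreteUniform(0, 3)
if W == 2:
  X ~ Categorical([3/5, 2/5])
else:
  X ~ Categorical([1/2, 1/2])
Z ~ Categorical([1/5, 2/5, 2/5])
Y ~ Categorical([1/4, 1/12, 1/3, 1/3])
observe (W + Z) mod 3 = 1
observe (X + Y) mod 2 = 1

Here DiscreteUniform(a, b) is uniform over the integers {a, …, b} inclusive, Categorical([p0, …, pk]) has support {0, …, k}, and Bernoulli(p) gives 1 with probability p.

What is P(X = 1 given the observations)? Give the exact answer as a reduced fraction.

P(X = 1 | obs) = 231/416

Enumerate traces; 16 have nonzero weight after conditioning:
  (W=0, X=0, Z=1, Y=1) weight 1/240
  (W=0, X=0, Z=1, Y=3) weight 1/60
  (W=0, X=1, Z=1, Y=0) weight 1/80
  (W=0, X=1, Z=1, Y=2) weight 1/60
  (W=1, X=0, Z=0, Y=1) weight 1/480
  (W=1, X=0, Z=0, Y=3) weight 1/120
  (W=1, X=1, Z=0, Y=0) weight 1/160
  (W=1, X=1, Z=0, Y=2) weight 1/120
  … 8 more
Group by X:
  weight(X=0) = 37/480
  weight(X=1) = 77/800
Total weight = 37/480 + 77/800 = 13/75
P(X=0 | obs) = 37/480 / 13/75 = 185/416
P(X=1 | obs) = 77/800 / 13/75 = 231/416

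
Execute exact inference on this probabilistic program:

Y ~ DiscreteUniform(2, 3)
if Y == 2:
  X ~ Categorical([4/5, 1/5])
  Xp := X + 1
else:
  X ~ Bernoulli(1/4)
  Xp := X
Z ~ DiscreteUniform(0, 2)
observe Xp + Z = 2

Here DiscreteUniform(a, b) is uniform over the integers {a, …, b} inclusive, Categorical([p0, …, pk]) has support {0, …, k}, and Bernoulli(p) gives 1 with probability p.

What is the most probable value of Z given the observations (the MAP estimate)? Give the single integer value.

argmax_v P(Z = v | obs) = 1

Enumerate traces; 4 have nonzero weight after conditioning:
  (Y=2, X=0, Z=1) weight 2/15
  (Y=2, X=1, Z=0) weight 1/30
  (Y=3, X=0, Z=2) weight 1/8
  (Y=3, X=1, Z=1) weight 1/24
Group by Z:
  weight(Z=0) = 1/30
  weight(Z=1) = 7/40
  weight(Z=2) = 1/8
Total weight = 1/30 + 7/40 + 1/8 = 1/3
P(Z=0 | obs) = 1/30 / 1/3 = 1/10
P(Z=1 | obs) = 7/40 / 1/3 = 21/40
P(Z=2 | obs) = 1/8 / 1/3 = 3/8
argmax = 1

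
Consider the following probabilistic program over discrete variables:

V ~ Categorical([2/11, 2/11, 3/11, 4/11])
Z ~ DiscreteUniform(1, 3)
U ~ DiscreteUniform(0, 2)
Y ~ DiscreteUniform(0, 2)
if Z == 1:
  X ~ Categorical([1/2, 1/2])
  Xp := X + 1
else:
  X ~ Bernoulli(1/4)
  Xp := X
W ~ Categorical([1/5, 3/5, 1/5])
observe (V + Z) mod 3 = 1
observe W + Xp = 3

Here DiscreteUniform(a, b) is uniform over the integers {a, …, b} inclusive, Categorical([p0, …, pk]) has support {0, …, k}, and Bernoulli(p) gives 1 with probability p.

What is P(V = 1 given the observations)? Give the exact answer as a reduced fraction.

P(V = 1 | obs) = 2/53

Enumerate traces; 54 have nonzero weight after conditioning:
  (V=0, Z=1, U=0, Y=0, X=0, W=2) weight 1/1485
  (V=0, Z=1, U=0, Y=0, X=1, W=1) weight 1/495
  (V=0, Z=1, U=0, Y=1, X=0, W=2) weight 1/1485
  (V=0, Z=1, U=0, Y=1, X=1, W=1) weight 1/495
  (V=0, Z=1, U=0, Y=2, X=0, W=2) weight 1/1485
  (V=0, Z=1, U=0, Y=2, X=1, W=1) weight 1/495
  (V=0, Z=1, U=1, Y=0, X=0, W=2) weight 1/1485
  (V=0, Z=1, U=1, Y=0, X=1, W=1) weight 1/495
  (V=1, Z=3, U=0, Y=0, X=1, W=2) weight 1/2970
  (V=2, Z=2, U=0, Y=0, X=1, W=2) weight 1/1980
  … 44 more
Group by V:
  weight(V=0) = 4/165
  weight(V=1) = 1/330
  weight(V=2) = 1/220
  weight(V=3) = 8/165
Total weight = 4/165 + 1/330 + 1/220 + 8/165 = 53/660
P(V=0 | obs) = 4/165 / 53/660 = 16/53
P(V=1 | obs) = 1/330 / 53/660 = 2/53
P(V=2 | obs) = 1/220 / 53/660 = 3/53
P(V=3 | obs) = 8/165 / 53/660 = 32/53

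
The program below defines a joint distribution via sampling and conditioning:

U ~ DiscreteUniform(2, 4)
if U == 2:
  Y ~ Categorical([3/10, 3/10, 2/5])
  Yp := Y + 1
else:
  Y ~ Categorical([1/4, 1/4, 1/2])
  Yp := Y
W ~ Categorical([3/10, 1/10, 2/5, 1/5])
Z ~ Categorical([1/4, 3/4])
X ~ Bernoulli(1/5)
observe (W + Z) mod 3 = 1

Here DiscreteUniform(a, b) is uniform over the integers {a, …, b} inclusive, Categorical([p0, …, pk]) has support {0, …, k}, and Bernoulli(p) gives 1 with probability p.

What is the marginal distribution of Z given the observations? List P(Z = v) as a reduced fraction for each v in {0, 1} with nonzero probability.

Enumerate traces; 54 have nonzero weight after conditioning:
  (U=2, Y=0, W=0, Z=1, X=0) weight 9/500
  (U=2, Y=0, W=0, Z=1, X=1) weight 9/2000
  (U=2, Y=0, W=1, Z=0, X=0) weight 1/500
  (U=2, Y=0, W=1, Z=0, X=1) weight 1/2000
  (U=2, Y=0, W=3, Z=1, X=0) weight 3/250
  (U=2, Y=0, W=3, Z=1, X=1) weight 3/1000
  (U=2, Y=1, W=0, Z=1, X=0) weight 9/500
  (U=2, Y=1, W=0, Z=1, X=1) weight 9/2000
  … 46 more
Group by Z:
  weight(Z=0) = 1/40
  weight(Z=1) = 3/8
Total weight = 1/40 + 3/8 = 2/5
P(Z=0 | obs) = 1/40 / 2/5 = 1/16
P(Z=1 | obs) = 3/8 / 2/5 = 15/16

P(Z=0) = 1/16, P(Z=1) = 15/16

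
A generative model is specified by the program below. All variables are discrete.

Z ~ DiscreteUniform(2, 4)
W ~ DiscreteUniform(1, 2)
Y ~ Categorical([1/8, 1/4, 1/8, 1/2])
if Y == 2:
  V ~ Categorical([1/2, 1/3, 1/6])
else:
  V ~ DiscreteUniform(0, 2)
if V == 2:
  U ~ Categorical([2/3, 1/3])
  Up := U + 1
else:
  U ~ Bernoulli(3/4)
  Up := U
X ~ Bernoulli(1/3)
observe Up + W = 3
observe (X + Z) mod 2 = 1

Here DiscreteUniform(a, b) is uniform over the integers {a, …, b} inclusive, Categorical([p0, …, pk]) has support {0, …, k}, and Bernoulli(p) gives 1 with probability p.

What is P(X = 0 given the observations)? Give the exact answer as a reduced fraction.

P(X = 0 | obs) = 1/2

Enumerate traces; 48 have nonzero weight after conditioning:
  (Z=2, W=1, Y=0, V=2, U=1, X=1) weight 1/1296
  (Z=2, W=1, Y=1, V=2, U=1, X=1) weight 1/648
  (Z=2, W=1, Y=2, V=2, U=1, X=1) weight 1/2592
  (Z=2, W=1, Y=3, V=2, U=1, X=1) weight 1/324
  (Z=2, W=2, Y=0, V=0, U=1, X=1) weight 1/576
  (Z=2, W=2, Y=0, V=1, U=1, X=1) weight 1/576
  (Z=2, W=2, Y=0, V=2, U=0, X=1) weight 1/648
  (Z=2, W=2, Y=1, V=0, U=1, X=1) weight 1/288
  (Z=3, W=1, Y=0, V=2, U=1, X=0) weight 1/648
  … 39 more
Group by X:
  weight(X=0) = 53/576
  weight(X=1) = 53/576
Total weight = 53/576 + 53/576 = 53/288
P(X=0 | obs) = 53/576 / 53/288 = 1/2
P(X=1 | obs) = 53/576 / 53/288 = 1/2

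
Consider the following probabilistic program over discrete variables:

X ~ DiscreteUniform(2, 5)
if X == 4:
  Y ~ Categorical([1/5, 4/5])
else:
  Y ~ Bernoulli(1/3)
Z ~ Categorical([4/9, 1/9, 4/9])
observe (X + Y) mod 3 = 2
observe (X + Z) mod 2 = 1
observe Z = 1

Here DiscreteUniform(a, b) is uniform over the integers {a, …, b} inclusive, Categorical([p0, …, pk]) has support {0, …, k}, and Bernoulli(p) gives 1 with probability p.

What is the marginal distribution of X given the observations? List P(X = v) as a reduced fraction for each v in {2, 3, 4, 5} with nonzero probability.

Enumerate traces; 2 have nonzero weight after conditioning:
  (X=2, Y=0, Z=1) weight 1/54
  (X=4, Y=1, Z=1) weight 1/45
Group by X:
  weight(X=2) = 1/54
  weight(X=4) = 1/45
Total weight = 1/54 + 1/45 = 11/270
P(X=2 | obs) = 1/54 / 11/270 = 5/11
P(X=4 | obs) = 1/45 / 11/270 = 6/11

P(X=2) = 5/11, P(X=4) = 6/11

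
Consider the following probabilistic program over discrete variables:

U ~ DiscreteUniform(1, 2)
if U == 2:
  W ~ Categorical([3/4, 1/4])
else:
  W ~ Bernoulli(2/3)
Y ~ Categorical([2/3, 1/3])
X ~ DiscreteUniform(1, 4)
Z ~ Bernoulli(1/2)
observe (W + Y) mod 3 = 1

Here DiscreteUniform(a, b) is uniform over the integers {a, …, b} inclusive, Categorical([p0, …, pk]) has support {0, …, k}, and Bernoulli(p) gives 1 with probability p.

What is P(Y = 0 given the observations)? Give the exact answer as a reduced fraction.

P(Y = 0 | obs) = 22/35

Enumerate traces; 32 have nonzero weight after conditioning:
  (U=1, W=0, Y=1, X=1, Z=0) weight 1/144
  (U=1, W=0, Y=1, X=1, Z=1) weight 1/144
  (U=1, W=0, Y=1, X=2, Z=0) weight 1/144
  (U=1, W=0, Y=1, X=2, Z=1) weight 1/144
  (U=1, W=0, Y=1, X=3, Z=0) weight 1/144
  (U=1, W=0, Y=1, X=3, Z=1) weight 1/144
  (U=1, W=0, Y=1, X=4, Z=0) weight 1/144
  (U=1, W=0, Y=1, X=4, Z=1) weight 1/144
  (U=1, W=1, Y=0, X=1, Z=0) weight 1/36
  … 23 more
Group by Y:
  weight(Y=0) = 11/36
  weight(Y=1) = 13/72
Total weight = 11/36 + 13/72 = 35/72
P(Y=0 | obs) = 11/36 / 35/72 = 22/35
P(Y=1 | obs) = 13/72 / 35/72 = 13/35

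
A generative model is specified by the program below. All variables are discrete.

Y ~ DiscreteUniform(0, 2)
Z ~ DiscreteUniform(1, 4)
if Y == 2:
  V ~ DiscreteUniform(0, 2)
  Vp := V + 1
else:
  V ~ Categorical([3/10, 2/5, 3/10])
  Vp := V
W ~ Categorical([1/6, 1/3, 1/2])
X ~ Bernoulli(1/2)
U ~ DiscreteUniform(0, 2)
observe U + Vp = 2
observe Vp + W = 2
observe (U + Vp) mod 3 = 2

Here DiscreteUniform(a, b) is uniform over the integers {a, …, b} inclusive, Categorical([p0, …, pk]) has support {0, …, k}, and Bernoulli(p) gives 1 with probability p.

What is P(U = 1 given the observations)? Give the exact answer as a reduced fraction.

P(U = 1 | obs) = 34/75

Enumerate traces; 64 have nonzero weight after conditioning:
  (Y=0, Z=1, V=0, W=2, X=0, U=2) weight 1/480
  (Y=0, Z=1, V=0, W=2, X=1, U=2) weight 1/480
  (Y=0, Z=1, V=1, W=1, X=0, U=1) weight 1/540
  (Y=0, Z=1, V=1, W=1, X=1, U=1) weight 1/540
  (Y=0, Z=1, V=2, W=0, X=0, U=0) weight 1/1440
  (Y=0, Z=1, V=2, W=0, X=1, U=0) weight 1/1440
  (Y=0, Z=2, V=0, W=2, X=0, U=2) weight 1/480
  (Y=0, Z=2, V=0, W=2, X=1, U=2) weight 1/480
  … 56 more
Group by U:
  weight(U=0) = 7/405
  weight(U=1) = 17/405
  weight(U=2) = 1/30
Total weight = 7/405 + 17/405 + 1/30 = 5/54
P(U=0 | obs) = 7/405 / 5/54 = 14/75
P(U=1 | obs) = 17/405 / 5/54 = 34/75
P(U=2 | obs) = 1/30 / 5/54 = 9/25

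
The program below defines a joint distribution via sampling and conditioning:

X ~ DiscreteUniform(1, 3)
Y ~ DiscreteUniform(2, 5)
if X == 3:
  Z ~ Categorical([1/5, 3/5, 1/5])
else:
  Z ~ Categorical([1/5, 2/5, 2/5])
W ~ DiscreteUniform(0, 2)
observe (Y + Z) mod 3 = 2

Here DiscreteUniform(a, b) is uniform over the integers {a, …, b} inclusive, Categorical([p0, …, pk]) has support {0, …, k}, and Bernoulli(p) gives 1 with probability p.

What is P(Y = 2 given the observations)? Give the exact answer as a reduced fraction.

Enumerate traces; 36 have nonzero weight after conditioning:
  (X=1, Y=2, Z=0, W=0) weight 1/180
  (X=1, Y=2, Z=0, W=1) weight 1/180
  (X=1, Y=2, Z=0, W=2) weight 1/180
  (X=1, Y=3, Z=2, W=0) weight 1/90
  (X=1, Y=3, Z=2, W=1) weight 1/90
  (X=1, Y=3, Z=2, W=2) weight 1/90
  (X=1, Y=4, Z=1, W=0) weight 1/90
  (X=1, Y=4, Z=1, W=1) weight 1/90
  (X=1, Y=5, Z=0, W=0) weight 1/180
  … 27 more
Group by Y:
  weight(Y=2) = 1/20
  weight(Y=3) = 1/12
  weight(Y=4) = 7/60
  weight(Y=5) = 1/20
Total weight = 1/20 + 1/12 + 7/60 + 1/20 = 3/10
P(Y=2 | obs) = 1/20 / 3/10 = 1/6
P(Y=3 | obs) = 1/12 / 3/10 = 5/18
P(Y=4 | obs) = 7/60 / 3/10 = 7/18
P(Y=5 | obs) = 1/20 / 3/10 = 1/6

P(Y = 2 | obs) = 1/6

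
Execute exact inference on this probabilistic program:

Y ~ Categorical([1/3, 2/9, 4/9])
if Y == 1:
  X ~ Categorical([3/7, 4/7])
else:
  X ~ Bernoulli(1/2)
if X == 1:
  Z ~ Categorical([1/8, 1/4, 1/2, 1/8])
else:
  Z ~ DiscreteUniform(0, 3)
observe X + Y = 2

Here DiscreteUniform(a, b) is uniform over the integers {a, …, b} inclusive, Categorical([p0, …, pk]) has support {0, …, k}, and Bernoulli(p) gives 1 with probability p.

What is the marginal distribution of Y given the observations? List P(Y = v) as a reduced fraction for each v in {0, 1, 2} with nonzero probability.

Enumerate traces; 8 have nonzero weight after conditioning:
  (Y=1, X=1, Z=0) weight 1/63
  (Y=1, X=1, Z=1) weight 2/63
  (Y=1, X=1, Z=2) weight 4/63
  (Y=1, X=1, Z=3) weight 1/63
  (Y=2, X=0, Z=0) weight 1/18
  (Y=2, X=0, Z=1) weight 1/18
  (Y=2, X=0, Z=2) weight 1/18
  (Y=2, X=0, Z=3) weight 1/18
Group by Y:
  weight(Y=1) = 8/63
  weight(Y=2) = 2/9
Total weight = 8/63 + 2/9 = 22/63
P(Y=1 | obs) = 8/63 / 22/63 = 4/11
P(Y=2 | obs) = 2/9 / 22/63 = 7/11

P(Y=1) = 4/11, P(Y=2) = 7/11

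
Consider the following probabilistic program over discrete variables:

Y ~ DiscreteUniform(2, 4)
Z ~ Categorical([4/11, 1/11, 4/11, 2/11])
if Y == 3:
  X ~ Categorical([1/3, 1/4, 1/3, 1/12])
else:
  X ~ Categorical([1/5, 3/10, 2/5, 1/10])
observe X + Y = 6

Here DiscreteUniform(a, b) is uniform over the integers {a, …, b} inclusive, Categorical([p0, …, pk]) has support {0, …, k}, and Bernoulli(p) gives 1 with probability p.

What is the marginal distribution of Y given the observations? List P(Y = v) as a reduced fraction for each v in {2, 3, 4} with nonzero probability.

Enumerate traces; 8 have nonzero weight after conditioning:
  (Y=3, Z=0, X=3) weight 1/99
  (Y=3, Z=1, X=3) weight 1/396
  (Y=3, Z=2, X=3) weight 1/99
  (Y=3, Z=3, X=3) weight 1/198
  (Y=4, Z=0, X=2) weight 8/165
  (Y=4, Z=1, X=2) weight 2/165
  (Y=4, Z=2, X=2) weight 8/165
  (Y=4, Z=3, X=2) weight 4/165
Group by Y:
  weight(Y=3) = 1/36
  weight(Y=4) = 2/15
Total weight = 1/36 + 2/15 = 29/180
P(Y=3 | obs) = 1/36 / 29/180 = 5/29
P(Y=4 | obs) = 2/15 / 29/180 = 24/29

P(Y=3) = 5/29, P(Y=4) = 24/29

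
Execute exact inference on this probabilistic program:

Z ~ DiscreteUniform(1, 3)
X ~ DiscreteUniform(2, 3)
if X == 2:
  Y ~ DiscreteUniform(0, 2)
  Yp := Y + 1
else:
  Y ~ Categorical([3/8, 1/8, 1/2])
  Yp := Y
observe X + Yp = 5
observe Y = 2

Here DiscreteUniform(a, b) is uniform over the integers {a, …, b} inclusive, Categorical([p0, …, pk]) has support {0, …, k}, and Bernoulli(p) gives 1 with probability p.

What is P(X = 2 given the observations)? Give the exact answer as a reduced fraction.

P(X = 2 | obs) = 2/5

Enumerate traces; 6 have nonzero weight after conditioning:
  (Z=1, X=2, Y=2) weight 1/18
  (Z=1, X=3, Y=2) weight 1/12
  (Z=2, X=2, Y=2) weight 1/18
  (Z=2, X=3, Y=2) weight 1/12
  (Z=3, X=2, Y=2) weight 1/18
  (Z=3, X=3, Y=2) weight 1/12
Group by X:
  weight(X=2) = 1/6
  weight(X=3) = 1/4
Total weight = 1/6 + 1/4 = 5/12
P(X=2 | obs) = 1/6 / 5/12 = 2/5
P(X=3 | obs) = 1/4 / 5/12 = 3/5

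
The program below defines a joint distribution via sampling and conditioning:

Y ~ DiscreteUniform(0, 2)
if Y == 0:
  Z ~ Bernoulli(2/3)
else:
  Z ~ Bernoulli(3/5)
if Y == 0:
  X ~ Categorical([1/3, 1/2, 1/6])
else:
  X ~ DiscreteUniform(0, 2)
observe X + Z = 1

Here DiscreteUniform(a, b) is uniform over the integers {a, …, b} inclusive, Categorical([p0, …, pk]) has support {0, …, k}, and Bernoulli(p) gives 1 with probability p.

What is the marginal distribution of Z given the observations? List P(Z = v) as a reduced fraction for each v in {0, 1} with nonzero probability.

P(Z=0) = 39/95, P(Z=1) = 56/95

Enumerate traces; 6 have nonzero weight after conditioning:
  (Y=0, Z=0, X=1) weight 1/18
  (Y=0, Z=1, X=0) weight 2/27
  (Y=1, Z=0, X=1) weight 2/45
  (Y=1, Z=1, X=0) weight 1/15
  (Y=2, Z=0, X=1) weight 2/45
  (Y=2, Z=1, X=0) weight 1/15
Group by Z:
  weight(Z=0) = 13/90
  weight(Z=1) = 28/135
Total weight = 13/90 + 28/135 = 19/54
P(Z=0 | obs) = 13/90 / 19/54 = 39/95
P(Z=1 | obs) = 28/135 / 19/54 = 56/95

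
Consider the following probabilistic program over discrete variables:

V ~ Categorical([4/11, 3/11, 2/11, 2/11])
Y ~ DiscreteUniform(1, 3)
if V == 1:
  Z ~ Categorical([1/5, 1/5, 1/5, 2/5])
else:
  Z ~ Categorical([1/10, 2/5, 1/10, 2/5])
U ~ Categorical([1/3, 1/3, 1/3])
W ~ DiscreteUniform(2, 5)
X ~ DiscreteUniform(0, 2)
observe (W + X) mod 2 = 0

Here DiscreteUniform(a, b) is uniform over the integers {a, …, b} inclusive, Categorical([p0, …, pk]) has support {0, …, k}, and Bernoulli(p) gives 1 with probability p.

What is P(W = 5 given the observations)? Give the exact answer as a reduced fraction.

Enumerate traces; 864 have nonzero weight after conditioning:
  (V=0, Y=1, Z=0, U=0, W=2, X=0) weight 1/2970
  (V=0, Y=1, Z=0, U=0, W=2, X=2) weight 1/2970
  (V=0, Y=1, Z=0, U=0, W=3, X=1) weight 1/2970
  (V=0, Y=1, Z=0, U=0, W=4, X=0) weight 1/2970
  (V=0, Y=1, Z=0, U=0, W=4, X=2) weight 1/2970
  (V=0, Y=1, Z=0, U=0, W=5, X=1) weight 1/2970
  (V=0, Y=1, Z=0, U=1, W=2, X=0) weight 1/2970
  (V=0, Y=1, Z=0, U=1, W=2, X=2) weight 1/2970
  … 856 more
Group by W:
  weight(W=2) = 1/6
  weight(W=3) = 1/12
  weight(W=4) = 1/6
  weight(W=5) = 1/12
Total weight = 1/6 + 1/12 + 1/6 + 1/12 = 1/2
P(W=2 | obs) = 1/6 / 1/2 = 1/3
P(W=3 | obs) = 1/12 / 1/2 = 1/6
P(W=4 | obs) = 1/6 / 1/2 = 1/3
P(W=5 | obs) = 1/12 / 1/2 = 1/6

P(W = 5 | obs) = 1/6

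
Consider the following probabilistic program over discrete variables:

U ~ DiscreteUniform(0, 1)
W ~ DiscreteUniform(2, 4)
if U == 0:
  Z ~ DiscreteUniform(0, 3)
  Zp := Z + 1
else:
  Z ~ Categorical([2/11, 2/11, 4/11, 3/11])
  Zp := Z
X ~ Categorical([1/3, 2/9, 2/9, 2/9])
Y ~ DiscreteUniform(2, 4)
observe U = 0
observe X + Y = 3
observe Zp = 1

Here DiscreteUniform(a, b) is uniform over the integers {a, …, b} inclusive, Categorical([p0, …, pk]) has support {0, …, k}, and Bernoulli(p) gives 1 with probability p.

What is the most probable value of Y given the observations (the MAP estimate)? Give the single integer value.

Enumerate traces; 6 have nonzero weight after conditioning:
  (U=0, W=2, Z=0, X=0, Y=3) weight 1/216
  (U=0, W=2, Z=0, X=1, Y=2) weight 1/324
  (U=0, W=3, Z=0, X=0, Y=3) weight 1/216
  (U=0, W=3, Z=0, X=1, Y=2) weight 1/324
  (U=0, W=4, Z=0, X=0, Y=3) weight 1/216
  (U=0, W=4, Z=0, X=1, Y=2) weight 1/324
Group by Y:
  weight(Y=2) = 1/108
  weight(Y=3) = 1/72
Total weight = 1/108 + 1/72 = 5/216
P(Y=2 | obs) = 1/108 / 5/216 = 2/5
P(Y=3 | obs) = 1/72 / 5/216 = 3/5
argmax = 3

argmax_v P(Y = v | obs) = 3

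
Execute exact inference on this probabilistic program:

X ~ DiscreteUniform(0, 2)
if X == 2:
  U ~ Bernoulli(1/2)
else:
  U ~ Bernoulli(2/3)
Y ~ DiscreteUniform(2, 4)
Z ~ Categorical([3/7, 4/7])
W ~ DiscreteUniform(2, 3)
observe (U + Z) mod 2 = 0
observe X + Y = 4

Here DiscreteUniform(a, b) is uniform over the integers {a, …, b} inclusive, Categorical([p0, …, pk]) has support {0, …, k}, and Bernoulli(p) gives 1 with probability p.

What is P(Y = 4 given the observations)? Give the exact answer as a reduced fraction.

P(Y = 4 | obs) = 22/65

Enumerate traces; 12 have nonzero weight after conditioning:
  (X=0, U=0, Y=4, Z=0, W=2) weight 1/126
  (X=0, U=0, Y=4, Z=0, W=3) weight 1/126
  (X=0, U=1, Y=4, Z=1, W=2) weight 4/189
  (X=0, U=1, Y=4, Z=1, W=3) weight 4/189
  (X=1, U=0, Y=3, Z=0, W=2) weight 1/126
  (X=1, U=0, Y=3, Z=0, W=3) weight 1/126
  (X=1, U=1, Y=3, Z=1, W=2) weight 4/189
  (X=1, U=1, Y=3, Z=1, W=3) weight 4/189
  (X=2, U=0, Y=2, Z=0, W=2) weight 1/84
  … 3 more
Group by Y:
  weight(Y=2) = 1/18
  weight(Y=3) = 11/189
  weight(Y=4) = 11/189
Total weight = 1/18 + 11/189 + 11/189 = 65/378
P(Y=2 | obs) = 1/18 / 65/378 = 21/65
P(Y=3 | obs) = 11/189 / 65/378 = 22/65
P(Y=4 | obs) = 11/189 / 65/378 = 22/65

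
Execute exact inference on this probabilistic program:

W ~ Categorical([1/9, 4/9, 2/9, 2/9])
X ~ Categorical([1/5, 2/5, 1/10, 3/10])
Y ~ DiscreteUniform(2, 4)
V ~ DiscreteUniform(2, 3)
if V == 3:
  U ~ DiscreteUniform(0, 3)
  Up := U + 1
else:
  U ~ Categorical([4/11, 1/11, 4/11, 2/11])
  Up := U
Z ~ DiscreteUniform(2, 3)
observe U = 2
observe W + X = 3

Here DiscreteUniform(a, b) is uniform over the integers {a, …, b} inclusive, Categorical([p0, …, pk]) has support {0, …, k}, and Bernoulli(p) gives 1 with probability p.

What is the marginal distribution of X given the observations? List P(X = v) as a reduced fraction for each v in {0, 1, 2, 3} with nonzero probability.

Enumerate traces; 48 have nonzero weight after conditioning:
  (W=0, X=3, Y=2, V=2, U=2, Z=2) weight 1/990
  (W=0, X=3, Y=2, V=2, U=2, Z=3) weight 1/990
  (W=0, X=3, Y=2, V=3, U=2, Z=2) weight 1/1440
  (W=0, X=3, Y=2, V=3, U=2, Z=3) weight 1/1440
  (W=0, X=3, Y=3, V=2, U=2, Z=2) weight 1/990
  (W=0, X=3, Y=3, V=2, U=2, Z=3) weight 1/990
  (W=0, X=3, Y=3, V=3, U=2, Z=2) weight 1/1440
  (W=0, X=3, Y=3, V=3, U=2, Z=3) weight 1/1440
  (W=1, X=2, Y=2, V=2, U=2, Z=2) weight 2/1485
  (W=2, X=1, Y=2, V=2, U=2, Z=2) weight 4/1485
  … 38 more
Group by X:
  weight(X=0) = 3/220
  weight(X=1) = 3/110
  weight(X=2) = 3/220
  weight(X=3) = 9/880
Total weight = 3/220 + 3/110 + 3/220 + 9/880 = 57/880
P(X=0 | obs) = 3/220 / 57/880 = 4/19
P(X=1 | obs) = 3/110 / 57/880 = 8/19
P(X=2 | obs) = 3/220 / 57/880 = 4/19
P(X=3 | obs) = 9/880 / 57/880 = 3/19

P(X=0) = 4/19, P(X=1) = 8/19, P(X=2) = 4/19, P(X=3) = 3/19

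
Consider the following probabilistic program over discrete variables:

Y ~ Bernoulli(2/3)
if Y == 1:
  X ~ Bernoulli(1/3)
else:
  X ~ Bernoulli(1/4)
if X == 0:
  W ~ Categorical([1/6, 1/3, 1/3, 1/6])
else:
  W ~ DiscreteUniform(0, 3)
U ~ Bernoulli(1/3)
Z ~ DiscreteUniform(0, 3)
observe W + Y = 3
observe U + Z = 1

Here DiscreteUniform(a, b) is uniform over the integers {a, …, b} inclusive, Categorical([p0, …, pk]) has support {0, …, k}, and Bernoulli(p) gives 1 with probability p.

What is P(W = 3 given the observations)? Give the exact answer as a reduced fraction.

P(W = 3 | obs) = 27/115

Enumerate traces; 8 have nonzero weight after conditioning:
  (Y=0, X=0, W=3, U=0, Z=1) weight 1/144
  (Y=0, X=0, W=3, U=1, Z=0) weight 1/288
  (Y=0, X=1, W=3, U=0, Z=1) weight 1/288
  (Y=0, X=1, W=3, U=1, Z=0) weight 1/576
  (Y=1, X=0, W=2, U=0, Z=1) weight 2/81
  (Y=1, X=0, W=2, U=1, Z=0) weight 1/81
  (Y=1, X=1, W=2, U=0, Z=1) weight 1/108
  (Y=1, X=1, W=2, U=1, Z=0) weight 1/216
Group by W:
  weight(W=2) = 11/216
  weight(W=3) = 1/64
Total weight = 11/216 + 1/64 = 115/1728
P(W=2 | obs) = 11/216 / 115/1728 = 88/115
P(W=3 | obs) = 1/64 / 115/1728 = 27/115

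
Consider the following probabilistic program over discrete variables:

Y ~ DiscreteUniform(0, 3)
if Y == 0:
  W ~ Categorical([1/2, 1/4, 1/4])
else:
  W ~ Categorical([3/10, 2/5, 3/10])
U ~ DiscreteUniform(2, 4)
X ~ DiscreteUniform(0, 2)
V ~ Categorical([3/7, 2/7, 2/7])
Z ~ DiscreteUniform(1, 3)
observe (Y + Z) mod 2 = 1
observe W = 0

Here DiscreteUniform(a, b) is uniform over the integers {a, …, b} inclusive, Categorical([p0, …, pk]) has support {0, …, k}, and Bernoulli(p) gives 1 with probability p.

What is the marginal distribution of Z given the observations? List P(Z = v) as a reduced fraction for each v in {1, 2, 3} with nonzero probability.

Enumerate traces; 162 have nonzero weight after conditioning:
  (Y=0, W=0, U=2, X=0, V=0, Z=1) weight 1/504
  (Y=0, W=0, U=2, X=0, V=0, Z=3) weight 1/504
  (Y=0, W=0, U=2, X=0, V=1, Z=1) weight 1/756
  (Y=0, W=0, U=2, X=0, V=1, Z=3) weight 1/756
  (Y=0, W=0, U=2, X=0, V=2, Z=1) weight 1/756
  (Y=0, W=0, U=2, X=0, V=2, Z=3) weight 1/756
  (Y=0, W=0, U=2, X=1, V=0, Z=1) weight 1/504
  (Y=0, W=0, U=2, X=1, V=0, Z=3) weight 1/504
  (Y=1, W=0, U=2, X=0, V=0, Z=2) weight 1/840
  … 153 more
Group by Z:
  weight(Z=1) = 1/15
  weight(Z=2) = 1/20
  weight(Z=3) = 1/15
Total weight = 1/15 + 1/20 + 1/15 = 11/60
P(Z=1 | obs) = 1/15 / 11/60 = 4/11
P(Z=2 | obs) = 1/20 / 11/60 = 3/11
P(Z=3 | obs) = 1/15 / 11/60 = 4/11

P(Z=1) = 4/11, P(Z=2) = 3/11, P(Z=3) = 4/11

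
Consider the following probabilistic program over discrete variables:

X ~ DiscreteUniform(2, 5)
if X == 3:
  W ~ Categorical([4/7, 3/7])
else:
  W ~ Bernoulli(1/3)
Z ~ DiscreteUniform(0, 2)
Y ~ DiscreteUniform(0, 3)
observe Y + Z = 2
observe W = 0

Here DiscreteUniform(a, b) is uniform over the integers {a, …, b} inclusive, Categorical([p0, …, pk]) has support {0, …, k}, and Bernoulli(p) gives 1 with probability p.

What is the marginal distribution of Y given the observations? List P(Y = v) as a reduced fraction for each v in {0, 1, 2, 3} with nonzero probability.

Enumerate traces; 12 have nonzero weight after conditioning:
  (X=2, W=0, Z=0, Y=2) weight 1/72
  (X=2, W=0, Z=1, Y=1) weight 1/72
  (X=2, W=0, Z=2, Y=0) weight 1/72
  (X=3, W=0, Z=0, Y=2) weight 1/84
  (X=3, W=0, Z=1, Y=1) weight 1/84
  (X=3, W=0, Z=2, Y=0) weight 1/84
  (X=4, W=0, Z=0, Y=2) weight 1/72
  (X=4, W=0, Z=1, Y=1) weight 1/72
  … 4 more
Group by Y:
  weight(Y=0) = 3/56
  weight(Y=1) = 3/56
  weight(Y=2) = 3/56
Total weight = 3/56 + 3/56 + 3/56 = 9/56
P(Y=0 | obs) = 3/56 / 9/56 = 1/3
P(Y=1 | obs) = 3/56 / 9/56 = 1/3
P(Y=2 | obs) = 3/56 / 9/56 = 1/3

P(Y=0) = 1/3, P(Y=1) = 1/3, P(Y=2) = 1/3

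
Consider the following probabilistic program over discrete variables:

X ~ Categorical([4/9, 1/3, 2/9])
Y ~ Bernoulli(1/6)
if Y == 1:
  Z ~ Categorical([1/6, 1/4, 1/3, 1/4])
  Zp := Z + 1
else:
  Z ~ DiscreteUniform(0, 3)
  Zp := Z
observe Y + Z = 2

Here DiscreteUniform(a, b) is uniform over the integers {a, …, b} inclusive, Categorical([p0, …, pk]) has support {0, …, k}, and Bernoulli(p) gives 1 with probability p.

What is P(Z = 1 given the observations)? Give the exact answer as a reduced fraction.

P(Z = 1 | obs) = 1/6

Enumerate traces; 6 have nonzero weight after conditioning:
  (X=0, Y=0, Z=2) weight 5/54
  (X=0, Y=1, Z=1) weight 1/54
  (X=1, Y=0, Z=2) weight 5/72
  (X=1, Y=1, Z=1) weight 1/72
  (X=2, Y=0, Z=2) weight 5/108
  (X=2, Y=1, Z=1) weight 1/108
Group by Z:
  weight(Z=1) = 1/24
  weight(Z=2) = 5/24
Total weight = 1/24 + 5/24 = 1/4
P(Z=1 | obs) = 1/24 / 1/4 = 1/6
P(Z=2 | obs) = 5/24 / 1/4 = 5/6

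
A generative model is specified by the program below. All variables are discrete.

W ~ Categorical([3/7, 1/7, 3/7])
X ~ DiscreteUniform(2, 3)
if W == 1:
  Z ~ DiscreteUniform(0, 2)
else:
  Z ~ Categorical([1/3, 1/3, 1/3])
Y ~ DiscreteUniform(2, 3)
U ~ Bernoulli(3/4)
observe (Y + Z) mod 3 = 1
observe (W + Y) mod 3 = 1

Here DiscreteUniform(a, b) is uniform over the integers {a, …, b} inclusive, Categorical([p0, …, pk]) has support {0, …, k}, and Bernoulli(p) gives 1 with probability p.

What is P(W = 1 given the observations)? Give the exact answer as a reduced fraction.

Enumerate traces; 8 have nonzero weight after conditioning:
  (W=1, X=2, Z=1, Y=3, U=0) weight 1/336
  (W=1, X=2, Z=1, Y=3, U=1) weight 1/112
  (W=1, X=3, Z=1, Y=3, U=0) weight 1/336
  (W=1, X=3, Z=1, Y=3, U=1) weight 1/112
  (W=2, X=2, Z=2, Y=2, U=0) weight 1/112
  (W=2, X=2, Z=2, Y=2, U=1) weight 3/112
  (W=2, X=3, Z=2, Y=2, U=0) weight 1/112
  (W=2, X=3, Z=2, Y=2, U=1) weight 3/112
Group by W:
  weight(W=1) = 1/42
  weight(W=2) = 1/14
Total weight = 1/42 + 1/14 = 2/21
P(W=1 | obs) = 1/42 / 2/21 = 1/4
P(W=2 | obs) = 1/14 / 2/21 = 3/4

P(W = 1 | obs) = 1/4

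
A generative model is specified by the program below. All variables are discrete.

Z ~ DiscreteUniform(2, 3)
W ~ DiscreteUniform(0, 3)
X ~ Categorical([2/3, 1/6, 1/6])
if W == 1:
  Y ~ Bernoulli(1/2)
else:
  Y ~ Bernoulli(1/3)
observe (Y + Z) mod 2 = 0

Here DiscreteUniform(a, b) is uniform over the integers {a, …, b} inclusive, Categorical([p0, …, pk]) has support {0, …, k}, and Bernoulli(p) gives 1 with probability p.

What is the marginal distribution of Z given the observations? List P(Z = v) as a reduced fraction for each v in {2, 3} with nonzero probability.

P(Z=2) = 5/8, P(Z=3) = 3/8

Enumerate traces; 24 have nonzero weight after conditioning:
  (Z=2, W=0, X=0, Y=0) weight 1/18
  (Z=2, W=0, X=1, Y=0) weight 1/72
  (Z=2, W=0, X=2, Y=0) weight 1/72
  (Z=2, W=1, X=0, Y=0) weight 1/24
  (Z=2, W=1, X=1, Y=0) weight 1/96
  (Z=2, W=1, X=2, Y=0) weight 1/96
  (Z=2, W=2, X=0, Y=0) weight 1/18
  (Z=2, W=2, X=1, Y=0) weight 1/72
  (Z=3, W=0, X=0, Y=1) weight 1/36
  … 15 more
Group by Z:
  weight(Z=2) = 5/16
  weight(Z=3) = 3/16
Total weight = 5/16 + 3/16 = 1/2
P(Z=2 | obs) = 5/16 / 1/2 = 5/8
P(Z=3 | obs) = 3/16 / 1/2 = 3/8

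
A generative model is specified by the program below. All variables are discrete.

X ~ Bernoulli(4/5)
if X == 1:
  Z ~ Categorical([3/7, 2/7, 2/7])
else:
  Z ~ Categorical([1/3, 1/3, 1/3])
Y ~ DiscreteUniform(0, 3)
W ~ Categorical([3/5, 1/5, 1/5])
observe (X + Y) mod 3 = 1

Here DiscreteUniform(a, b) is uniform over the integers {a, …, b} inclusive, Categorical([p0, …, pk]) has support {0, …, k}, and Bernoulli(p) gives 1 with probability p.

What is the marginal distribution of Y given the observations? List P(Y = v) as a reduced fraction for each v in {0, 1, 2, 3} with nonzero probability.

Enumerate traces; 27 have nonzero weight after conditioning:
  (X=0, Z=0, Y=1, W=0) weight 1/100
  (X=0, Z=0, Y=1, W=1) weight 1/300
  (X=0, Z=0, Y=1, W=2) weight 1/300
  (X=0, Z=1, Y=1, W=0) weight 1/100
  (X=0, Z=1, Y=1, W=1) weight 1/300
  (X=0, Z=1, Y=1, W=2) weight 1/300
  (X=0, Z=2, Y=1, W=0) weight 1/100
  (X=0, Z=2, Y=1, W=1) weight 1/300
  (X=1, Z=0, Y=0, W=0) weight 9/175
  (X=1, Z=0, Y=3, W=0) weight 9/175
  … 17 more
Group by Y:
  weight(Y=0) = 1/5
  weight(Y=1) = 1/20
  weight(Y=3) = 1/5
Total weight = 1/5 + 1/20 + 1/5 = 9/20
P(Y=0 | obs) = 1/5 / 9/20 = 4/9
P(Y=1 | obs) = 1/20 / 9/20 = 1/9
P(Y=3 | obs) = 1/5 / 9/20 = 4/9

P(Y=0) = 4/9, P(Y=1) = 1/9, P(Y=3) = 4/9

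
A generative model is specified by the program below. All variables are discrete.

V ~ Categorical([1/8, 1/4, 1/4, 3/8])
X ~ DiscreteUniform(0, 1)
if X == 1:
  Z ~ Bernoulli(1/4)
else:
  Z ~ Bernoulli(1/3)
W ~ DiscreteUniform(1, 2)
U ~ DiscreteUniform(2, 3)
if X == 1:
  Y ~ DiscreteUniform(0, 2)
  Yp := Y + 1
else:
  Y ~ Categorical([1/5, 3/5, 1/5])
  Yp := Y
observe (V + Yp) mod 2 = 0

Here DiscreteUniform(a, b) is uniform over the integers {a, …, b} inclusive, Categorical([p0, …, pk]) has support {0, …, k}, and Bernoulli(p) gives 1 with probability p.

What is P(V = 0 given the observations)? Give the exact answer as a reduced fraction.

Enumerate traces; 96 have nonzero weight after conditioning:
  (V=0, X=0, Z=0, W=1, U=2, Y=0) weight 1/480
  (V=0, X=0, Z=0, W=1, U=2, Y=2) weight 1/480
  (V=0, X=0, Z=0, W=1, U=3, Y=0) weight 1/480
  (V=0, X=0, Z=0, W=1, U=3, Y=2) weight 1/480
  (V=0, X=0, Z=0, W=2, U=2, Y=0) weight 1/480
  (V=0, X=0, Z=0, W=2, U=2, Y=2) weight 1/480
  (V=0, X=0, Z=0, W=2, U=3, Y=0) weight 1/480
  (V=0, X=0, Z=0, W=2, U=3, Y=2) weight 1/480
  (V=1, X=0, Z=0, W=1, U=2, Y=1) weight 1/80
  (V=2, X=0, Z=0, W=1, U=2, Y=0) weight 1/240
  … 86 more
Group by V:
  weight(V=0) = 11/240
  weight(V=1) = 19/120
  weight(V=2) = 11/120
  weight(V=3) = 19/80
Total weight = 11/240 + 19/120 + 11/120 + 19/80 = 8/15
P(V=0 | obs) = 11/240 / 8/15 = 11/128
P(V=1 | obs) = 19/120 / 8/15 = 19/64
P(V=2 | obs) = 11/120 / 8/15 = 11/64
P(V=3 | obs) = 19/80 / 8/15 = 57/128

P(V = 0 | obs) = 11/128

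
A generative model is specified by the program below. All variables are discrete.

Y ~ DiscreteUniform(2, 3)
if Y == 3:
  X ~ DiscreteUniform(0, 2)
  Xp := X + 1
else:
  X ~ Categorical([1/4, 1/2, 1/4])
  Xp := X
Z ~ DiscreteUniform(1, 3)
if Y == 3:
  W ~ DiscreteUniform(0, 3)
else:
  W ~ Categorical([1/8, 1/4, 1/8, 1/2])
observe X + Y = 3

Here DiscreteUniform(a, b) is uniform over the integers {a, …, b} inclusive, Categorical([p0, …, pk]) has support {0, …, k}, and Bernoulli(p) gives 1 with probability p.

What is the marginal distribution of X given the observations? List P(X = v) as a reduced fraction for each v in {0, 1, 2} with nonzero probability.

P(X=0) = 2/5, P(X=1) = 3/5

Enumerate traces; 24 have nonzero weight after conditioning:
  (Y=2, X=1, Z=1, W=0) weight 1/96
  (Y=2, X=1, Z=1, W=1) weight 1/48
  (Y=2, X=1, Z=1, W=2) weight 1/96
  (Y=2, X=1, Z=1, W=3) weight 1/24
  (Y=2, X=1, Z=2, W=0) weight 1/96
  (Y=2, X=1, Z=2, W=1) weight 1/48
  (Y=2, X=1, Z=2, W=2) weight 1/96
  (Y=2, X=1, Z=2, W=3) weight 1/24
  (Y=3, X=0, Z=1, W=0) weight 1/72
  … 15 more
Group by X:
  weight(X=0) = 1/6
  weight(X=1) = 1/4
Total weight = 1/6 + 1/4 = 5/12
P(X=0 | obs) = 1/6 / 5/12 = 2/5
P(X=1 | obs) = 1/4 / 5/12 = 3/5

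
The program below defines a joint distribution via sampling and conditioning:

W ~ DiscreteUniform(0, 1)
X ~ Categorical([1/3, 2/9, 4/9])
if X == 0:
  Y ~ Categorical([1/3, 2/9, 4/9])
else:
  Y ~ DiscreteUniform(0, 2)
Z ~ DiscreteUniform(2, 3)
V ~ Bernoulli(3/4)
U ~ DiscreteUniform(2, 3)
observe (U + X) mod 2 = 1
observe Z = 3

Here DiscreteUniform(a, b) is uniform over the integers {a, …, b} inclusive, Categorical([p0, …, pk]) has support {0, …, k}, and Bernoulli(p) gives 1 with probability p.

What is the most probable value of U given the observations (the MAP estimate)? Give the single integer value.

Enumerate traces; 36 have nonzero weight after conditioning:
  (W=0, X=0, Y=0, Z=3, V=0, U=3) weight 1/288
  (W=0, X=0, Y=0, Z=3, V=1, U=3) weight 1/96
  (W=0, X=0, Y=1, Z=3, V=0, U=3) weight 1/432
  (W=0, X=0, Y=1, Z=3, V=1, U=3) weight 1/144
  (W=0, X=0, Y=2, Z=3, V=0, U=3) weight 1/216
  (W=0, X=0, Y=2, Z=3, V=1, U=3) weight 1/72
  (W=0, X=1, Y=0, Z=3, V=0, U=2) weight 1/432
  (W=0, X=1, Y=0, Z=3, V=1, U=2) weight 1/144
  … 28 more
Group by U:
  weight(U=2) = 1/18
  weight(U=3) = 7/36
Total weight = 1/18 + 7/36 = 1/4
P(U=2 | obs) = 1/18 / 1/4 = 2/9
P(U=3 | obs) = 7/36 / 1/4 = 7/9
argmax = 3

argmax_v P(U = v | obs) = 3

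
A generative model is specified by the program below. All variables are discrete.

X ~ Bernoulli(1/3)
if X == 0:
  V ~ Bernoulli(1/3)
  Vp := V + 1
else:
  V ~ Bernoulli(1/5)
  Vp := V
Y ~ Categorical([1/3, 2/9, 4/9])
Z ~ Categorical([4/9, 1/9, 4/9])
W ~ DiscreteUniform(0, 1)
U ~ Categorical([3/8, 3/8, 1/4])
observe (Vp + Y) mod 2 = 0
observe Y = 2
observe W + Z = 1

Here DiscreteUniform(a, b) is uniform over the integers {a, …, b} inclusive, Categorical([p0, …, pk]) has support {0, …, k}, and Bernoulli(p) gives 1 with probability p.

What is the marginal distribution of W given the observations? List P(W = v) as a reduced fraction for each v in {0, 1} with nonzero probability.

Enumerate traces; 12 have nonzero weight after conditioning:
  (X=0, V=1, Y=2, Z=0, W=1, U=0) weight 2/243
  (X=0, V=1, Y=2, Z=0, W=1, U=1) weight 2/243
  (X=0, V=1, Y=2, Z=0, W=1, U=2) weight 4/729
  (X=0, V=1, Y=2, Z=1, W=0, U=0) weight 1/486
  (X=0, V=1, Y=2, Z=1, W=0, U=1) weight 1/486
  (X=0, V=1, Y=2, Z=1, W=0, U=2) weight 1/729
  (X=1, V=0, Y=2, Z=0, W=1, U=0) weight 4/405
  (X=1, V=0, Y=2, Z=0, W=1, U=1) weight 4/405
  … 4 more
Group by W:
  weight(W=0) = 44/3645
  weight(W=1) = 176/3645
Total weight = 44/3645 + 176/3645 = 44/729
P(W=0 | obs) = 44/3645 / 44/729 = 1/5
P(W=1 | obs) = 176/3645 / 44/729 = 4/5

P(W=0) = 1/5, P(W=1) = 4/5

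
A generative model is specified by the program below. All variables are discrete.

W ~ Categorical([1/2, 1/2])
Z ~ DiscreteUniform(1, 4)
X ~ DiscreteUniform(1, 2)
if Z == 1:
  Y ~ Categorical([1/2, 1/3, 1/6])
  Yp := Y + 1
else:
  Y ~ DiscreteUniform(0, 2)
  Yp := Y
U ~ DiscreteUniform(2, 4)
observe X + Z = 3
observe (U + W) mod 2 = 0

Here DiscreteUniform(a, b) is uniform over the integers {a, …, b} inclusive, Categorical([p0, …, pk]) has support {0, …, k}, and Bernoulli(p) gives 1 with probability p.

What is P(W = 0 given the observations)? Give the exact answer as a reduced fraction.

P(W = 0 | obs) = 2/3

Enumerate traces; 18 have nonzero weight after conditioning:
  (W=0, Z=1, X=2, Y=0, U=2) weight 1/96
  (W=0, Z=1, X=2, Y=0, U=4) weight 1/96
  (W=0, Z=1, X=2, Y=1, U=2) weight 1/144
  (W=0, Z=1, X=2, Y=1, U=4) weight 1/144
  (W=0, Z=1, X=2, Y=2, U=2) weight 1/288
  (W=0, Z=1, X=2, Y=2, U=4) weight 1/288
  (W=0, Z=2, X=1, Y=0, U=2) weight 1/144
  (W=0, Z=2, X=1, Y=0, U=4) weight 1/144
  (W=1, Z=1, X=2, Y=0, U=3) weight 1/96
  … 9 more
Group by W:
  weight(W=0) = 1/12
  weight(W=1) = 1/24
Total weight = 1/12 + 1/24 = 1/8
P(W=0 | obs) = 1/12 / 1/8 = 2/3
P(W=1 | obs) = 1/24 / 1/8 = 1/3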